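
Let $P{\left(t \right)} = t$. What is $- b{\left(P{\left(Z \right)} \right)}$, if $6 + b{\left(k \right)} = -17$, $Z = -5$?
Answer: $23$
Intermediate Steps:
$b{\left(k \right)} = -23$ ($b{\left(k \right)} = -6 - 17 = -23$)
$- b{\left(P{\left(Z \right)} \right)} = \left(-1\right) \left(-23\right) = 23$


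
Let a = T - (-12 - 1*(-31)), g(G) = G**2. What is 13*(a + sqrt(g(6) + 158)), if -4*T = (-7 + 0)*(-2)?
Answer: -585/2 + 13*sqrt(194) ≈ -111.43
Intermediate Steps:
T = -7/2 (T = -(-7 + 0)*(-2)/4 = -(-7)*(-2)/4 = -1/4*14 = -7/2 ≈ -3.5000)
a = -45/2 (a = -7/2 - (-12 - 1*(-31)) = -7/2 - (-12 + 31) = -7/2 - 1*19 = -7/2 - 19 = -45/2 ≈ -22.500)
13*(a + sqrt(g(6) + 158)) = 13*(-45/2 + sqrt(6**2 + 158)) = 13*(-45/2 + sqrt(36 + 158)) = 13*(-45/2 + sqrt(194)) = -585/2 + 13*sqrt(194)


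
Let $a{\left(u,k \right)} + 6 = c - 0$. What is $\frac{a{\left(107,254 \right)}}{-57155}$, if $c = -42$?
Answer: $\frac{48}{57155} \approx 0.00083982$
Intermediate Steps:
$a{\left(u,k \right)} = -48$ ($a{\left(u,k \right)} = -6 - 42 = -48$)
$\frac{a{\left(107,254 \right)}}{-57155} = - \frac{48}{-57155} = \left(-48\right) \left(- \frac{1}{57155}\right) = \frac{48}{57155}$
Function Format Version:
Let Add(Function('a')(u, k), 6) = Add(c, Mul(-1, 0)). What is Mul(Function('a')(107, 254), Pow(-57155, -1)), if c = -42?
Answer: Rational(48, 57155) ≈ 0.00083982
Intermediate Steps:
Function('a')(u, k) = -48 (Function('a')(u, k) = Add(-6, Add(-42, Mul(-1, 0))) = Add(-6, Add(-42, 0)) = Add(-6, -42) = -48)
Mul(Function('a')(107, 254), Pow(-57155, -1)) = Mul(-48, Pow(-57155, -1)) = Mul(-48, Rational(-1, 57155)) = Rational(48, 57155)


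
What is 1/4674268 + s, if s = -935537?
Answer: -4372950661915/4674268 ≈ -9.3554e+5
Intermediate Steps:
1/4674268 + s = 1/4674268 - 935537 = -4372950661915/4674268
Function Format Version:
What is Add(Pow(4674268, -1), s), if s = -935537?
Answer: Rational(-4372950661915, 4674268) ≈ -9.3554e+5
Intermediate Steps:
Add(Pow(4674268, -1), s) = Add(Pow(4674268, -1), -935537) = Add(Rational(1, 4674268), -935537) = Rational(-4372950661915, 4674268)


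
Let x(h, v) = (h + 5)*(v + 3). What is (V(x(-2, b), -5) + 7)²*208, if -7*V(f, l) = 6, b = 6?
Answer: 384592/49 ≈ 7848.8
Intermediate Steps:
x(h, v) = (3 + v)*(5 + h) (x(h, v) = (5 + h)*(3 + v) = (3 + v)*(5 + h))
V(f, l) = -6/7 (V(f, l) = -⅐*6 = -6/7)
(V(x(-2, b), -5) + 7)²*208 = (-6/7 + 7)²*208 = (43/7)²*208 = (1849/49)*208 = 384592/49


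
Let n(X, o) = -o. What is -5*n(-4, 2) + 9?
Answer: 19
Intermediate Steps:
-5*n(-4, 2) + 9 = -(-5)*2 + 9 = -5*(-2) + 9 = 10 + 9 = 19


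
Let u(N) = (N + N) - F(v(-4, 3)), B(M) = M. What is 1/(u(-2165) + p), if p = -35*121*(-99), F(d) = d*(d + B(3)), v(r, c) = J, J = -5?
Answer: 1/414925 ≈ 2.4101e-6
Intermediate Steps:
v(r, c) = -5
F(d) = d*(3 + d) (F(d) = d*(d + 3) = d*(3 + d))
p = 419265 (p = -4235*(-99) = 419265)
u(N) = -10 + 2*N (u(N) = (N + N) - (-5)*(3 - 5) = 2*N - (-5)*(-2) = 2*N - 1*10 = 2*N - 10 = -10 + 2*N)
1/(u(-2165) + p) = 1/((-10 + 2*(-2165)) + 419265) = 1/((-10 - 4330) + 419265) = 1/(-4340 + 419265) = 1/414925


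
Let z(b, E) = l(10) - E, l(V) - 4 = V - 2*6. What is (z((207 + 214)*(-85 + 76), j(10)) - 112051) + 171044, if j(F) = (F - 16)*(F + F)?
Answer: 59115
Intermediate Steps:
j(F) = 2*F*(-16 + F) (j(F) = (-16 + F)*(2*F) = 2*F*(-16 + F))
l(V) = -8 + V (l(V) = 4 + (V - 2*6) = 4 + (V - 12) = 4 + (-12 + V) = -8 + V)
z(b, E) = 2 - E (z(b, E) = (-8 + 10) - E = 2 - E)
(z((207 + 214)*(-85 + 76), j(10)) - 112051) + 171044 = ((2 - 2*10*(-16 + 10)) - 112051) + 171044 = ((2 - 2*10*(-6)) - 112051) + 171044 = ((2 - 1*(-120)) - 112051) + 171044 = ((2 + 120) - 112051) + 171044 = (122 - 112051) + 171044 = -111929 + 171044 = 59115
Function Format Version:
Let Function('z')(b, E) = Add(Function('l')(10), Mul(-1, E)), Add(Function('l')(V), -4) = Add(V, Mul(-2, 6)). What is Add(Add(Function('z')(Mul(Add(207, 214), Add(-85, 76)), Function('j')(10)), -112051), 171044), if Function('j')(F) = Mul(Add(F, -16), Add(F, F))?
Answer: 59115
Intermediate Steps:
Function('j')(F) = Mul(2, F, Add(-16, F)) (Function('j')(F) = Mul(Add(-16, F), Mul(2, F)) = Mul(2, F, Add(-16, F)))
Function('l')(V) = Add(-8, V) (Function('l')(V) = Add(4, Add(V, Mul(-2, 6))) = Add(4, Add(V, -12)) = Add(4, Add(-12, V)) = Add(-8, V))
Function('z')(b, E) = Add(2, Mul(-1, E)) (Function('z')(b, E) = Add(Add(-8, 10), Mul(-1, E)) = Add(2, Mul(-1, E)))
Add(Add(Function('z')(Mul(Add(207, 214), Add(-85, 76)), Function('j')(10)), -112051), 171044) = Add(Add(Add(2, Mul(-1, Mul(2, 10, Add(-16, 10)))), -112051), 171044) = Add(Add(Add(2, Mul(-1, Mul(2, 10, -6))), -112051), 171044) = Add(Add(Add(2, Mul(-1, -120)), -112051), 171044) = Add(Add(Add(2, 120), -112051), 171044) = Add(Add(122, -112051), 171044) = Add(-111929, 171044) = 59115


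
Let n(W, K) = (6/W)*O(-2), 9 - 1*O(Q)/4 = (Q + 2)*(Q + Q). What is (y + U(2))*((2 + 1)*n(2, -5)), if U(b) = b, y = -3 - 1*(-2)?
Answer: 324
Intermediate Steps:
O(Q) = 36 - 8*Q*(2 + Q) (O(Q) = 36 - 4*(Q + 2)*(Q + Q) = 36 - 4*(2 + Q)*2*Q = 36 - 8*Q*(2 + Q))
y = -1 (y = -3 + 2 = -1)
n(W, K) = 216/W (n(W, K) = (6/W)*(36 - 16*(-2) - 8*(-2)²) = (6/W)*(36 + 32 - 8*4) = (6/W)*(36 + 32 - 32) = (6/W)*36 = 216/W)
(y + U(2))*((2 + 1)*n(2, -5)) = (-1 + 2)*((2 + 1)*(216/2)) = 1*(3*(216*(½))) = 1*(3*108) = 1*324 = 324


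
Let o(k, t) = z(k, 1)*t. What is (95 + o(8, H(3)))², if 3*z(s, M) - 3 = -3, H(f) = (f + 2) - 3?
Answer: 9025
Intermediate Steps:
H(f) = -1 + f (H(f) = (2 + f) - 3 = -1 + f)
z(s, M) = 0 (z(s, M) = 1 + (⅓)*(-3) = 1 - 1 = 0)
o(k, t) = 0 (o(k, t) = 0*t = 0)
(95 + o(8, H(3)))² = (95 + 0)² = 95² = 9025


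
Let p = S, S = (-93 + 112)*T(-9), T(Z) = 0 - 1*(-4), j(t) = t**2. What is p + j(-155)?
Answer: 24101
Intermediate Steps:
T(Z) = 4 (T(Z) = 0 + 4 = 4)
S = 76 (S = (-93 + 112)*4 = 19*4 = 76)
p = 76
p + j(-155) = 76 + (-155)**2 = 76 + 24025 = 24101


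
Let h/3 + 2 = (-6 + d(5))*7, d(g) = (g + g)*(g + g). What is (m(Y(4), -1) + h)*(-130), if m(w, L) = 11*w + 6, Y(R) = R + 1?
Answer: -263770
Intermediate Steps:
Y(R) = 1 + R
m(w, L) = 6 + 11*w
d(g) = 4*g² (d(g) = (2*g)*(2*g) = 4*g²)
h = 1968 (h = -6 + 3*((-6 + 4*5²)*7) = -6 + 3*((-6 + 4*25)*7) = -6 + 3*((-6 + 100)*7) = -6 + 3*(94*7) = -6 + 3*658 = -6 + 1974 = 1968)
(m(Y(4), -1) + h)*(-130) = ((6 + 11*(1 + 4)) + 1968)*(-130) = ((6 + 11*5) + 1968)*(-130) = ((6 + 55) + 1968)*(-130) = (61 + 1968)*(-130) = 2029*(-130) = -263770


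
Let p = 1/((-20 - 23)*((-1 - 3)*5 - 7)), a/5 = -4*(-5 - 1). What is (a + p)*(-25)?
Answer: -3483025/1161 ≈ -3000.0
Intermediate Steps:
a = 120 (a = 5*(-4*(-5 - 1)) = 5*(-4*(-6)) = 5*24 = 120)
p = 1/1161 (p = 1/(-43*(-4*5 - 7)) = 1/(-43*(-20 - 7)) = 1/(-43*(-27)) = 1/1161 ≈ 0.00086133)
(a + p)*(-25) = (120 + 1/1161)*(-25) = (139321/1161)*(-25) = -3483025/1161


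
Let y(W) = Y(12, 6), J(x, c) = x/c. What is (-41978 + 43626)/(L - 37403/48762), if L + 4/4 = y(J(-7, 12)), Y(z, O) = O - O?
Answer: -80359776/86165 ≈ -932.63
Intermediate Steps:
Y(z, O) = 0
y(W) = 0
L = -1 (L = -1 + 0 = -1)
(-41978 + 43626)/(L - 37403/48762) = (-41978 + 43626)/(-1 - 37403/48762) = 1648/(-1 - 37403*1/48762) = 1648/(-1 - 37403/48762) = 1648/(-86165/48762) = 1648*(-48762/86165) = -80359776/86165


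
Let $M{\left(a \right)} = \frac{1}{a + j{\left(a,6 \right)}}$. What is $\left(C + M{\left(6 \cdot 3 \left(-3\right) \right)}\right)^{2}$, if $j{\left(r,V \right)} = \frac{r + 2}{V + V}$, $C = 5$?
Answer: $\frac{760384}{30625} \approx 24.829$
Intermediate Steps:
$j{\left(r,V \right)} = \frac{2 + r}{2 V}$
$M{\left(a \right)} = \frac{1}{\frac{1}{6} + \frac{13 a}{12}}$ ($M{\left(a \right)} = \frac{1}{a + \frac{2 + a}{2 \cdot 6}} = \frac{1}{a + \frac{1}{2} \cdot \frac{1}{6} \left(2 + a\right)} = \frac{1}{a + \left(\frac{1}{6} + \frac{a}{12}\right)} = \frac{1}{\frac{1}{6} + \frac{13 a}{12}}$)
$\left(C + M{\left(6 \cdot 3 \left(-3\right) \right)}\right)^{2} = \left(5 + \frac{12}{2 + 13 \cdot 6 \cdot 3 \left(-3\right)}\right)^{2} = \left(5 + \frac{12}{2 + 13 \cdot 18 \left(-3\right)}\right)^{2} = \left(5 + \frac{12}{2 + 13 \left(-54\right)}\right)^{2} = \left(5 + \frac{12}{2 - 702}\right)^{2} = \left(5 + \frac{12}{-700}\right)^{2} = \left(5 + 12 \left(- \frac{1}{700}\right)\right)^{2} = \left(5 - \frac{3}{175}\right)^{2} = \left(\frac{872}{175}\right)^{2} = \frac{760384}{30625}$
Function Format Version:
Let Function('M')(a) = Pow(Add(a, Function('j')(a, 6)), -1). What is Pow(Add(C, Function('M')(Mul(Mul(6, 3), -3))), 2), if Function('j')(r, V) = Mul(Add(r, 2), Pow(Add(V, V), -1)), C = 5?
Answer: Rational(760384, 30625) ≈ 24.829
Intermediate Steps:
Function('j')(r, V) = Mul(Rational(1, 2), Pow(V, -1), Add(2, r)) (Function('j')(r, V) = Mul(Add(2, r), Pow(Mul(2, V), -1)) = Mul(Add(2, r), Mul(Rational(1, 2), Pow(V, -1))) = Mul(Rational(1, 2), Pow(V, -1), Add(2, r)))
Function('M')(a) = Pow(Add(Rational(1, 6), Mul(Rational(13, 12), a)), -1) (Function('M')(a) = Pow(Add(a, Mul(Rational(1, 2), Pow(6, -1), Add(2, a))), -1) = Pow(Add(a, Mul(Rational(1, 2), Rational(1, 6), Add(2, a))), -1) = Pow(Add(a, Add(Rational(1, 6), Mul(Rational(1, 12), a))), -1) = Pow(Add(Rational(1, 6), Mul(Rational(13, 12), a)), -1))
Pow(Add(C, Function('M')(Mul(Mul(6, 3), -3))), 2) = Pow(Add(5, Mul(12, Pow(Add(2, Mul(13, Mul(Mul(6, 3), -3))), -1))), 2) = Pow(Add(5, Mul(12, Pow(Add(2, Mul(13, Mul(18, -3))), -1))), 2) = Pow(Add(5, Mul(12, Pow(Add(2, Mul(13, -54)), -1))), 2) = Pow(Add(5, Mul(12, Pow(Add(2, -702), -1))), 2) = Pow(Add(5, Mul(12, Pow(-700, -1))), 2) = Pow(Add(5, Mul(12, Rational(-1, 700))), 2) = Pow(Add(5, Rational(-3, 175)), 2) = Pow(Rational(872, 175), 2) = Rational(760384, 30625)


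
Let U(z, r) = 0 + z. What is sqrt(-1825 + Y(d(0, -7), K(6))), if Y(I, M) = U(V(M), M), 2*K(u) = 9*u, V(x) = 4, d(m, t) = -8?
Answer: I*sqrt(1821) ≈ 42.673*I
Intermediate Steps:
K(u) = 9*u/2 (K(u) = (9*u)/2 = 9*u/2)
U(z, r) = z
Y(I, M) = 4
sqrt(-1825 + Y(d(0, -7), K(6))) = sqrt(-1825 + 4) = sqrt(-1821) = I*sqrt(1821)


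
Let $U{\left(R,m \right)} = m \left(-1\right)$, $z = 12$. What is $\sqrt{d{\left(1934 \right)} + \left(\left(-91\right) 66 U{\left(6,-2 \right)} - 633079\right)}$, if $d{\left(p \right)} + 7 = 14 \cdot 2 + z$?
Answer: $i \sqrt{645058} \approx 803.16 i$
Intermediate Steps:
$U{\left(R,m \right)} = - m$
$d{\left(p \right)} = 33$ ($d{\left(p \right)} = -7 + \left(14 \cdot 2 + 12\right) = -7 + \left(28 + 12\right) = -7 + 40 = 33$)
$\sqrt{d{\left(1934 \right)} + \left(\left(-91\right) 66 U{\left(6,-2 \right)} - 633079\right)} = \sqrt{33 + \left(\left(-91\right) 66 \left(\left(-1\right) \left(-2\right)\right) - 633079\right)} = \sqrt{33 - 645091} = \sqrt{-645058} = i \sqrt{645058}$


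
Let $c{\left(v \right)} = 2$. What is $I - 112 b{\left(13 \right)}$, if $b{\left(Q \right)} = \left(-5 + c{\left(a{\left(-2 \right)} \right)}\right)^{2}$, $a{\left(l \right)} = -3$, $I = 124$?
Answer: $-884$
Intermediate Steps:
$b{\left(Q \right)} = 9$ ($b{\left(Q \right)} = \left(-5 + 2\right)^{2} = \left(-3\right)^{2} = 9$)
$I - 112 b{\left(13 \right)} = 124 - 1008 = -884$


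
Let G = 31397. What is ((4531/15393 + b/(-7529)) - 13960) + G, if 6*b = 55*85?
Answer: 1347242668117/77262598 ≈ 17437.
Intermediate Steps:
b = 4675/6 (b = (55*85)/6 = (⅙)*4675 = 4675/6 ≈ 779.17)
((4531/15393 + b/(-7529)) - 13960) + G = ((4531/15393 + (4675/6)/(-7529)) - 13960) + 31397 = ((4531*(1/15393) + (4675/6)*(-1/7529)) - 13960) + 31397 = ((4531/15393 - 4675/45174) - 13960) + 31397 = (14746791/77262598 - 13960) + 31397 = -1078571121289/77262598 + 31397 = 1347242668117/77262598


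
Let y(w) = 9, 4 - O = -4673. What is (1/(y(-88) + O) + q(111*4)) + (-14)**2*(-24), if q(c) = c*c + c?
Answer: 903816937/4686 ≈ 1.9288e+5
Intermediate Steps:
O = 4677 (O = 4 - 1*(-4673) = 4 + 4673 = 4677)
q(c) = c + c**2 (q(c) = c**2 + c = c + c**2)
(1/(y(-88) + O) + q(111*4)) + (-14)**2*(-24) = (1/(9 + 4677) + (111*4)*(1 + 111*4)) + (-14)**2*(-24) = (1/4686 + 444*(1 + 444)) + 196*(-24) = (1/4686 + 444*445) - 4704 = (1/4686 + 197580) - 4704 = 925859881/4686 - 4704 = 903816937/4686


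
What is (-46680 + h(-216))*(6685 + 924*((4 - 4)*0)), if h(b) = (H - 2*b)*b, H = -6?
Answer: -927182760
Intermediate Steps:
h(b) = b*(-6 - 2*b) (h(b) = (-6 - 2*b)*b = b*(-6 - 2*b))
(-46680 + h(-216))*(6685 + 924*((4 - 4)*0)) = (-46680 - 2*(-216)*(3 - 216))*(6685 + 924*((4 - 4)*0)) = (-46680 - 2*(-216)*(-213))*(6685 + 924*(0*0)) = (-46680 - 92016)*(6685 + 924*0) = -138696*(6685 + 0) = -138696*6685 = -927182760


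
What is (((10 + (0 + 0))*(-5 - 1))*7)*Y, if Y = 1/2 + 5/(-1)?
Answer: 1890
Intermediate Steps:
Y = -9/2 (Y = 1*(½) + 5*(-1) = ½ - 5 = -9/2 ≈ -4.5000)
(((10 + (0 + 0))*(-5 - 1))*7)*Y = (((10 + (0 + 0))*(-5 - 1))*7)*(-9/2) = (((10 + 0)*(-6))*7)*(-9/2) = ((10*(-6))*7)*(-9/2) = -60*7*(-9/2) = -420*(-9/2) = 1890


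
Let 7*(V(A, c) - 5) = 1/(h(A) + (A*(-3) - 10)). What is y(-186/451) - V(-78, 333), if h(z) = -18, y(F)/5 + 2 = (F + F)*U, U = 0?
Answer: -21631/1442 ≈ -15.001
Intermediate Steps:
y(F) = -10 (y(F) = -10 + 5*((F + F)*0) = -10 + 5*((2*F)*0) = -10 + 5*0 = -10 + 0 = -10)
V(A, c) = 5 + 1/(7*(-28 - 3*A)) (V(A, c) = 5 + 1/(7*(-18 + (A*(-3) - 10))) = 5 + 1/(7*(-18 + (-3*A - 10))) = 5 + 1/(7*(-18 + (-10 - 3*A))) = 5 + 1/(7*(-28 - 3*A)))
y(-186/451) - V(-78, 333) = -10 - (979 + 105*(-78))/(7*(28 + 3*(-78))) = -10 - (979 - 8190)/(7*(28 - 234)) = -10 - (-7211)/(7*(-206)) = -10 - (-1)*(-7211)/(7*206) = -10 - 1*7211/1442 = -10 - 7211/1442 = -21631/1442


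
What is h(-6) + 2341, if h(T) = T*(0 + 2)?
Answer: 2329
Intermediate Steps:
h(T) = 2*T (h(T) = T*2 = 2*T)
h(-6) + 2341 = 2*(-6) + 2341 = -12 + 2341 = 2329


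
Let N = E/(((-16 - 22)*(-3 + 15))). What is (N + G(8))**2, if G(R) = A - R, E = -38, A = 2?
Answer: 5041/144 ≈ 35.007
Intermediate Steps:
G(R) = 2 - R
N = 1/12 (N = -38*1/((-16 - 22)*(-3 + 15)) = -38/((-38*12)) = -38/(-456) = -38*(-1/456) = 1/12 ≈ 0.083333)
(N + G(8))**2 = (1/12 + (2 - 1*8))**2 = (1/12 + (2 - 8))**2 = (1/12 - 6)**2 = (-71/12)**2 = 5041/144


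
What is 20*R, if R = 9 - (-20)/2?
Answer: 380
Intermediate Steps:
R = 19 (R = 9 - (-20)/2 = 9 - 1*(-10) = 9 + 10 = 19)
20*R = 20*19 = 380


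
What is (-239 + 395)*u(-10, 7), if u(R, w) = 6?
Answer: 936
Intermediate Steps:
(-239 + 395)*u(-10, 7) = (-239 + 395)*6 = 156*6 = 936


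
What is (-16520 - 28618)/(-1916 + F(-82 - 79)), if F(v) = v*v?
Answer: -45138/24005 ≈ -1.8804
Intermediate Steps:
F(v) = v**2
(-16520 - 28618)/(-1916 + F(-82 - 79)) = (-16520 - 28618)/(-1916 + (-82 - 79)**2) = -45138/(-1916 + (-161)**2) = -45138/(-1916 + 25921) = -45138/24005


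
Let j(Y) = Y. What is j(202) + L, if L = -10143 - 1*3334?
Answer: -13275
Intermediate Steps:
L = -13477 (L = -10143 - 3334 = -13477)
j(202) + L = 202 - 13477 = -13275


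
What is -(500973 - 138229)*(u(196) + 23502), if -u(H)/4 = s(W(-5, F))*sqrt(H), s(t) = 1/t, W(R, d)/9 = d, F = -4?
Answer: -76731963808/9 ≈ -8.5258e+9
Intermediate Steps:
W(R, d) = 9*d
u(H) = sqrt(H)/9 (u(H) = -4*sqrt(H)/(9*(-4)) = -4*sqrt(H)/(-36) = -(-1)*sqrt(H)/9 = sqrt(H)/9)
-(500973 - 138229)*(u(196) + 23502) = -(500973 - 138229)*(sqrt(196)/9 + 23502) = -362744*((1/9)*14 + 23502) = -362744*(14/9 + 23502) = -362744*211532/9 = -1*76731963808/9 = -76731963808/9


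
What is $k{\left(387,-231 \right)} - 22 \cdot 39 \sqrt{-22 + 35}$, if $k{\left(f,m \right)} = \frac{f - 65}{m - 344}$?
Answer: $- \frac{14}{25} - 858 \sqrt{13} \approx -3094.1$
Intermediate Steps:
$k{\left(f,m \right)} = \frac{-65 + f}{-344 + m}$
$k{\left(387,-231 \right)} - 22 \cdot 39 \sqrt{-22 + 35} = \frac{-65 + 387}{-344 - 231} - 22 \cdot 39 \sqrt{-22 + 35} = \frac{1}{-575} \cdot 322 - 858 \sqrt{13} = \left(- \frac{1}{575}\right) 322 - 858 \sqrt{13} = - \frac{14}{25} - 858 \sqrt{13}$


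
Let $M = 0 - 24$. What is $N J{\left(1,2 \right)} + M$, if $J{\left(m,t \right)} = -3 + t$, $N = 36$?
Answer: $-60$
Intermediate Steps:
$M = -24$
$N J{\left(1,2 \right)} + M = 36 \left(-3 + 2\right) - 24 = 36 \left(-1\right) - 24 = -36 - 24 = -60$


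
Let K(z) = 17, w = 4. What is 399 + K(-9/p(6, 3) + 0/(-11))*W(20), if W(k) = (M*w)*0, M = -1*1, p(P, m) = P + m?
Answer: 399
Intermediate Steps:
M = -1
W(k) = 0 (W(k) = -1*4*0 = -4*0 = 0)
399 + K(-9/p(6, 3) + 0/(-11))*W(20) = 399 + 17*0 = 399 + 0 = 399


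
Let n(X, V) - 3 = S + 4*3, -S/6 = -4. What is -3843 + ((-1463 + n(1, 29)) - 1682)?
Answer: -6949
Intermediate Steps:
S = 24 (S = -6*(-4) = 24)
n(X, V) = 39 (n(X, V) = 3 + (24 + 4*3) = 3 + (24 + 12) = 3 + 36 = 39)
-3843 + ((-1463 + n(1, 29)) - 1682) = -3843 + ((-1463 + 39) - 1682) = -3843 + (-1424 - 1682) = -3843 - 3106 = -6949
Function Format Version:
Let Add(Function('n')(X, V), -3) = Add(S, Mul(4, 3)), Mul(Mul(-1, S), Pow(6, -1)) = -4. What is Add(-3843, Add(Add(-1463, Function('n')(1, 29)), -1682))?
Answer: -6949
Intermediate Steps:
S = 24 (S = Mul(-6, -4) = 24)
Function('n')(X, V) = 39 (Function('n')(X, V) = Add(3, Add(24, Mul(4, 3))) = Add(3, Add(24, 12)) = Add(3, 36) = 39)
Add(-3843, Add(Add(-1463, Function('n')(1, 29)), -1682)) = Add(-3843, Add(Add(-1463, 39), -1682)) = Add(-3843, Add(-1424, -1682)) = Add(-3843, -3106) = -6949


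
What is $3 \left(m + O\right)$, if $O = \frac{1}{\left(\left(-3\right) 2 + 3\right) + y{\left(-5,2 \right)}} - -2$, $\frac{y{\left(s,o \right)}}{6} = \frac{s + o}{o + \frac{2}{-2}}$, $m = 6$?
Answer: $\frac{167}{7} \approx 23.857$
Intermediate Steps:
$y{\left(s,o \right)} = \frac{6 \left(o + s\right)}{-1 + o}$ ($y{\left(s,o \right)} = 6 \frac{s + o}{o + \frac{2}{-2}} = 6 \frac{o + s}{o + 2 \left(- \frac{1}{2}\right)} = 6 \frac{o + s}{o - 1} = 6 \frac{o + s}{-1 + o} = \frac{6 \left(o + s\right)}{-1 + o}$)
$O = \frac{41}{21}$ ($O = \frac{1}{\left(\left(-3\right) 2 + 3\right) + \frac{6 \left(2 - 5\right)}{-1 + 2}} - -2 = \frac{1}{\left(-6 + 3\right) + 6 \cdot 1^{-1} \left(-3\right)} + 2 = \frac{1}{-3 + 6 \cdot 1 \left(-3\right)} + 2 = \frac{1}{-3 - 18} + 2 = \frac{1}{-21} + 2 = - \frac{1}{21} + 2 = \frac{41}{21} \approx 1.9524$)
$3 \left(m + O\right) = 3 \left(6 + \frac{41}{21}\right) = 3 \cdot \frac{167}{21} = \frac{167}{7}$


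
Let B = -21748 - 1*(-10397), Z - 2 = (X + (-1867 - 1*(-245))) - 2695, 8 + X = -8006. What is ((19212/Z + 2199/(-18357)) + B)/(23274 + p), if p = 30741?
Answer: -856459100386/4074953771265 ≈ -0.21018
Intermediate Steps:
X = -8014 (X = -8 - 8006 = -8014)
Z = -12329 (Z = 2 + ((-8014 + (-1867 - 1*(-245))) - 2695) = 2 + ((-8014 + (-1867 + 245)) - 2695) = 2 + ((-8014 - 1622) - 2695) = 2 + (-9636 - 2695) = 2 - 12331 = -12329)
B = -11351 (B = -21748 + 10397 = -11351)
((19212/Z + 2199/(-18357)) + B)/(23274 + p) = ((19212/(-12329) + 2199/(-18357)) - 11351)/(23274 + 30741) = ((19212*(-1/12329) + 2199*(-1/18357)) - 11351)/54015 = ((-19212/12329 - 733/6119) - 11351)*(1/54015) = (-126595385/75441151 - 11351)*(1/54015) = -856459100386/75441151*1/54015 = -856459100386/4074953771265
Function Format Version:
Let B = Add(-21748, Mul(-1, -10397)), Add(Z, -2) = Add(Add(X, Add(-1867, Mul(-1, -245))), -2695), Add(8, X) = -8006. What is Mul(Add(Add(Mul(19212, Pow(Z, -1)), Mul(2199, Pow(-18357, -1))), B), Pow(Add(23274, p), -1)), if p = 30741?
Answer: Rational(-856459100386, 4074953771265) ≈ -0.21018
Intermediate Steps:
X = -8014 (X = Add(-8, -8006) = -8014)
Z = -12329 (Z = Add(2, Add(Add(-8014, Add(-1867, Mul(-1, -245))), -2695)) = Add(2, Add(Add(-8014, Add(-1867, 245)), -2695)) = Add(2, Add(Add(-8014, -1622), -2695)) = Add(2, Add(-9636, -2695)) = Add(2, -12331) = -12329)
B = -11351 (B = Add(-21748, 10397) = -11351)
Mul(Add(Add(Mul(19212, Pow(Z, -1)), Mul(2199, Pow(-18357, -1))), B), Pow(Add(23274, p), -1)) = Mul(Add(Add(Mul(19212, Pow(-12329, -1)), Mul(2199, Pow(-18357, -1))), -11351), Pow(Add(23274, 30741), -1)) = Mul(Add(Add(Mul(19212, Rational(-1, 12329)), Mul(2199, Rational(-1, 18357))), -11351), Pow(54015, -1)) = Mul(Add(Add(Rational(-19212, 12329), Rational(-733, 6119)), -11351), Rational(1, 54015)) = Mul(Add(Rational(-126595385, 75441151), -11351), Rational(1, 54015)) = Mul(Rational(-856459100386, 75441151), Rational(1, 54015)) = Rational(-856459100386, 4074953771265)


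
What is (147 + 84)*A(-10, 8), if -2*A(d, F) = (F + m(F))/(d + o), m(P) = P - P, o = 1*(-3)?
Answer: 924/13 ≈ 71.077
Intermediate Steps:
o = -3
m(P) = 0
A(d, F) = -F/(2*(-3 + d)) (A(d, F) = -(F + 0)/(2*(d - 3)) = -F/(2*(-3 + d)))
(147 + 84)*A(-10, 8) = (147 + 84)*(-1*8/(-6 + 2*(-10))) = 231*(-1*8/(-6 - 20)) = 231*(-1*8/(-26)) = 231*(-1*8*(-1/26)) = 231*(4/13) = 924/13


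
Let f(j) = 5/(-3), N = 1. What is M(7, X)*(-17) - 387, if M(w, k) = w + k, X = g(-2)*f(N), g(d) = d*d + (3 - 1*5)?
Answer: -1348/3 ≈ -449.33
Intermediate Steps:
f(j) = -5/3 (f(j) = 5*(-⅓) = -5/3)
g(d) = -2 + d² (g(d) = d² + (3 - 5) = d² - 2 = -2 + d²)
X = -10/3 (X = (-2 + (-2)²)*(-5/3) = (-2 + 4)*(-5/3) = 2*(-5/3) = -10/3 ≈ -3.3333)
M(w, k) = k + w
M(7, X)*(-17) - 387 = (-10/3 + 7)*(-17) - 387 = (11/3)*(-17) - 387 = -187/3 - 387 = -1348/3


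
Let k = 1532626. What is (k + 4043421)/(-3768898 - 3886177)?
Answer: -5576047/7655075 ≈ -0.72841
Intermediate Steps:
(k + 4043421)/(-3768898 - 3886177) = (1532626 + 4043421)/(-3768898 - 3886177) = 5576047/(-7655075) = 5576047*(-1/7655075) = -5576047/7655075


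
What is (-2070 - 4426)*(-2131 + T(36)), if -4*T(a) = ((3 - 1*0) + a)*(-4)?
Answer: 13589632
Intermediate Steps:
T(a) = 3 + a (T(a) = -((3 - 1*0) + a)*(-4)/4 = -((3 + 0) + a)*(-4)/4 = -(3 + a)*(-4)/4 = -(-12 - 4*a)/4 = 3 + a)
(-2070 - 4426)*(-2131 + T(36)) = (-2070 - 4426)*(-2131 + (3 + 36)) = -6496*(-2131 + 39) = -6496*(-2092) = 13589632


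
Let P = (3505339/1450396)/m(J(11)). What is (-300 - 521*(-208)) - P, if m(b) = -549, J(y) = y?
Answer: 86051029320811/796267404 ≈ 1.0807e+5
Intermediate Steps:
P = -3505339/796267404 (P = (3505339/1450396)/(-549) = (3505339*(1/1450396))*(-1/549) = (3505339/1450396)*(-1/549) = -3505339/796267404 ≈ -0.0044022)
(-300 - 521*(-208)) - P = (-300 - 521*(-208)) - 1*(-3505339/796267404) = (-300 + 108368) + 3505339/796267404 = 108068 + 3505339/796267404 = 86051029320811/796267404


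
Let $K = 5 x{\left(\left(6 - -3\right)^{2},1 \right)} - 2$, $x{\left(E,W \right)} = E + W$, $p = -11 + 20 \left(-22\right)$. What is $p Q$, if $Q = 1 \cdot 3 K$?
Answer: $-552024$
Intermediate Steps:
$p = -451$ ($p = -11 - 440 = -451$)
$K = 408$ ($K = 5 \left(\left(6 - -3\right)^{2} + 1\right) - 2 = 5 \left(\left(6 + 3\right)^{2} + 1\right) - 2 = 5 \left(9^{2} + 1\right) - 2 = 5 \left(81 + 1\right) - 2 = 5 \cdot 82 - 2 = 410 - 2 = 408$)
$Q = 1224$ ($Q = 1 \cdot 3 \cdot 408 = 3 \cdot 408 = 1224$)
$p Q = \left(-451\right) 1224 = -552024$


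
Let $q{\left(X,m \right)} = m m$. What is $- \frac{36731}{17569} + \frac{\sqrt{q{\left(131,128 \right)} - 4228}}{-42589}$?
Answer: $- \frac{36731}{17569} - \frac{2 \sqrt{3039}}{42589} \approx -2.0933$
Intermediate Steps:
$q{\left(X,m \right)} = m^{2}$
$- \frac{36731}{17569} + \frac{\sqrt{q{\left(131,128 \right)} - 4228}}{-42589} = - \frac{36731}{17569} + \frac{\sqrt{128^{2} - 4228}}{-42589} = \left(-36731\right) \frac{1}{17569} + \sqrt{16384 - 4228} \left(- \frac{1}{42589}\right) = - \frac{36731}{17569} + \sqrt{12156} \left(- \frac{1}{42589}\right) = - \frac{36731}{17569} + 2 \sqrt{3039} \left(- \frac{1}{42589}\right) = - \frac{36731}{17569} - \frac{2 \sqrt{3039}}{42589}$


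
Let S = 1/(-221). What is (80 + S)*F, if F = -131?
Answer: -2315949/221 ≈ -10479.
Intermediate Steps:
S = -1/221 ≈ -0.0045249
(80 + S)*F = (80 - 1/221)*(-131) = (17679/221)*(-131) = -2315949/221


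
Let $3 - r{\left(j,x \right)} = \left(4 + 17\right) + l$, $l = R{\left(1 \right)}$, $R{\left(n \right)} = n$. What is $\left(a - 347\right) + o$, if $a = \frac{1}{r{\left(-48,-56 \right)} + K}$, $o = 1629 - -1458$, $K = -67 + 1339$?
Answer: $\frac{3433221}{1253} \approx 2740.0$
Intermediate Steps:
$K = 1272$
$l = 1$
$o = 3087$ ($o = 1629 + 1458 = 3087$)
$r{\left(j,x \right)} = -19$ ($r{\left(j,x \right)} = 3 - \left(\left(4 + 17\right) + 1\right) = 3 - \left(21 + 1\right) = 3 - 22 = -19$)
$a = \frac{1}{1253}$ ($a = \frac{1}{-19 + 1272} = \frac{1}{1253} \approx 0.00079808$)
$\left(a - 347\right) + o = \left(\frac{1}{1253} - 347\right) + 3087 = - \frac{434790}{1253} + 3087 = \frac{3433221}{1253}$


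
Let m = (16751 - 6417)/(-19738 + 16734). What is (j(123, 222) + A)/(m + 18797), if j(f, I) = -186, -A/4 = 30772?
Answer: -185157548/28227927 ≈ -6.5594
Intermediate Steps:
A = -123088 (A = -4*30772 = -123088)
m = -5167/1502 (m = 10334/(-3004) = 10334*(-1/3004) = -5167/1502 ≈ -3.4401)
(j(123, 222) + A)/(m + 18797) = (-186 - 123088)/(-5167/1502 + 18797) = -123274/28227927/1502 = -123274*1502/28227927 = -185157548/28227927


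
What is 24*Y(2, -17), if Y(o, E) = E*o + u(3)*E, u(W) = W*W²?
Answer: -11832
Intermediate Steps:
u(W) = W³
Y(o, E) = 27*E + E*o (Y(o, E) = E*o + 3³*E = E*o + 27*E = 27*E + E*o)
24*Y(2, -17) = 24*(-17*(27 + 2)) = 24*(-17*29) = 24*(-493) = -11832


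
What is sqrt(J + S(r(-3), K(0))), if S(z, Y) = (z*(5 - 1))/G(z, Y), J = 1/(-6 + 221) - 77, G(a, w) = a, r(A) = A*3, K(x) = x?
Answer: I*sqrt(3374210)/215 ≈ 8.5437*I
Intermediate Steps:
r(A) = 3*A
J = -16554/215 (J = 1/215 - 77 = -16554/215 ≈ -76.995)
S(z, Y) = 4 (S(z, Y) = (z*(5 - 1))/z = (z*4)/z = (4*z)/z = 4)
sqrt(J + S(r(-3), K(0))) = sqrt(-16554/215 + 4) = sqrt(-15694/215) = I*sqrt(3374210)/215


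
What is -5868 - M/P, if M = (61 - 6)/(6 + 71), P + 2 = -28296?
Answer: -1162368643/198086 ≈ -5868.0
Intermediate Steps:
P = -28298 (P = -2 - 28296 = -28298)
M = 5/7 (M = 55/77 = (1/77)*55 = 5/7 ≈ 0.71429)
-5868 - M/P = -5868 - 5/(7*(-28298)) = -5868 - 5*(-1)/(7*28298) = -5868 - 1*(-5/198086) = -5868 + 5/198086 = -1162368643/198086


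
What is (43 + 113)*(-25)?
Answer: -3900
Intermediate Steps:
(43 + 113)*(-25) = 156*(-25) = -3900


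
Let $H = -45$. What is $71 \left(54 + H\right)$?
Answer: $639$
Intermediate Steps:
$71 \left(54 + H\right) = 71 \left(54 - 45\right) = 71 \cdot 9 = 639$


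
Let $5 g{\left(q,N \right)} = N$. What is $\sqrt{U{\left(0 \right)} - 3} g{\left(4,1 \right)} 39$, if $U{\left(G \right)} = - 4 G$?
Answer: $\frac{39 i \sqrt{3}}{5} \approx 13.51 i$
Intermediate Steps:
$g{\left(q,N \right)} = \frac{N}{5}$
$\sqrt{U{\left(0 \right)} - 3} g{\left(4,1 \right)} 39 = \sqrt{\left(-4\right) 0 - 3} \cdot \frac{1}{5} \cdot 1 \cdot 39 = \sqrt{0 - 3} \cdot \frac{1}{5} \cdot 39 = \sqrt{-3} \cdot \frac{1}{5} \cdot 39 = i \sqrt{3} \cdot \frac{1}{5} \cdot 39 = \frac{i \sqrt{3}}{5} \cdot 39 = \frac{39 i \sqrt{3}}{5}$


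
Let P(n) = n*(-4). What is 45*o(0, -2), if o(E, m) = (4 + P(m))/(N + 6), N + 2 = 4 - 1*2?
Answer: 90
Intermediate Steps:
P(n) = -4*n
N = 0 (N = -2 + (4 - 1*2) = -2 + (4 - 2) = -2 + 2 = 0)
o(E, m) = ⅔ - 2*m/3 (o(E, m) = (4 - 4*m)/(0 + 6) = (4 - 4*m)/6 = (4 - 4*m)*(⅙) = ⅔ - 2*m/3)
45*o(0, -2) = 45*(⅔ - ⅔*(-2)) = 45*(⅔ + 4/3) = 45*2 = 90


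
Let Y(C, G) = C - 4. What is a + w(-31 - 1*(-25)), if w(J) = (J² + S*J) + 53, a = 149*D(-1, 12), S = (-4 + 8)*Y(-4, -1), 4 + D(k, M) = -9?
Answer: -1656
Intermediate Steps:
D(k, M) = -13 (D(k, M) = -4 - 9 = -13)
Y(C, G) = -4 + C
S = -32 (S = (-4 + 8)*(-4 - 4) = 4*(-8) = -32)
a = -1937 (a = 149*(-13) = -1937)
w(J) = 53 + J² - 32*J (w(J) = (J² - 32*J) + 53 = 53 + J² - 32*J)
a + w(-31 - 1*(-25)) = -1937 + (53 + (-31 - 1*(-25))² - 32*(-31 - 1*(-25))) = -1937 + (53 + (-31 + 25)² - 32*(-31 + 25)) = -1937 + (53 + (-6)² - 32*(-6)) = -1937 + (53 + 36 + 192) = -1937 + 281 = -1656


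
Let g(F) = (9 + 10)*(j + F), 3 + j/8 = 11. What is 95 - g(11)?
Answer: -1330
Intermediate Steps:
j = 64 (j = -24 + 8*11 = -24 + 88 = 64)
g(F) = 1216 + 19*F (g(F) = (9 + 10)*(64 + F) = 19*(64 + F) = 1216 + 19*F)
95 - g(11) = 95 - (1216 + 19*11) = 95 - (1216 + 209) = 95 - 1*1425 = 95 - 1425 = -1330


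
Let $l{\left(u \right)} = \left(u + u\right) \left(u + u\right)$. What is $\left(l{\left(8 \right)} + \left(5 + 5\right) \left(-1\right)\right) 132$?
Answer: $32472$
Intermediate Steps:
$l{\left(u \right)} = 4 u^{2}$ ($l{\left(u \right)} = 2 u 2 u = 4 u^{2}$)
$\left(l{\left(8 \right)} + \left(5 + 5\right) \left(-1\right)\right) 132 = \left(4 \cdot 8^{2} + \left(5 + 5\right) \left(-1\right)\right) 132 = \left(4 \cdot 64 + 10 \left(-1\right)\right) 132 = \left(256 - 10\right) 132 = 246 \cdot 132 = 32472$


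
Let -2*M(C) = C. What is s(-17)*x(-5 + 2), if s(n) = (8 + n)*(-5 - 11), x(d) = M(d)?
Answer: 216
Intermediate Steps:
M(C) = -C/2
x(d) = -d/2
s(n) = -128 - 16*n (s(n) = (8 + n)*(-16) = -128 - 16*n)
s(-17)*x(-5 + 2) = (-128 - 16*(-17))*(-(-5 + 2)/2) = (-128 + 272)*(-½*(-3)) = 144*(3/2) = 216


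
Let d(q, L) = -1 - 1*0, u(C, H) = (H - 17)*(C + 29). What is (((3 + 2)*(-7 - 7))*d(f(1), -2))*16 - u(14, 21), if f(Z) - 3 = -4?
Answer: 948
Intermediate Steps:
f(Z) = -1 (f(Z) = 3 - 4 = -1)
u(C, H) = (-17 + H)*(29 + C)
d(q, L) = -1 (d(q, L) = -1 + 0 = -1)
(((3 + 2)*(-7 - 7))*d(f(1), -2))*16 - u(14, 21) = (((3 + 2)*(-7 - 7))*(-1))*16 - (-493 - 17*14 + 29*21 + 14*21) = ((5*(-14))*(-1))*16 - (-493 - 238 + 609 + 294) = -70*(-1)*16 - 1*172 = 70*16 - 172 = 1120 - 172 = 948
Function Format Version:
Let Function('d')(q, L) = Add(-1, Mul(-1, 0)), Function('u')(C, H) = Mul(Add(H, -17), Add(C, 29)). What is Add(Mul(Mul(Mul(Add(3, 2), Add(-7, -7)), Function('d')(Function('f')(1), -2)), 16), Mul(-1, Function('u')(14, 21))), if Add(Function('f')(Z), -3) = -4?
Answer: 948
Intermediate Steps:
Function('f')(Z) = -1 (Function('f')(Z) = Add(3, -4) = -1)
Function('u')(C, H) = Mul(Add(-17, H), Add(29, C))
Function('d')(q, L) = -1 (Function('d')(q, L) = Add(-1, 0) = -1)
Add(Mul(Mul(Mul(Add(3, 2), Add(-7, -7)), Function('d')(Function('f')(1), -2)), 16), Mul(-1, Function('u')(14, 21))) = Add(Mul(Mul(Mul(Add(3, 2), Add(-7, -7)), -1), 16), Mul(-1, Add(-493, Mul(-17, 14), Mul(29, 21), Mul(14, 21)))) = Add(Mul(Mul(Mul(5, -14), -1), 16), Mul(-1, Add(-493, -238, 609, 294))) = Add(Mul(Mul(-70, -1), 16), Mul(-1, 172)) = Add(Mul(70, 16), -172) = Add(1120, -172) = 948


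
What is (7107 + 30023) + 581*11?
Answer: 43521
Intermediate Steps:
(7107 + 30023) + 581*11 = 37130 + 6391 = 43521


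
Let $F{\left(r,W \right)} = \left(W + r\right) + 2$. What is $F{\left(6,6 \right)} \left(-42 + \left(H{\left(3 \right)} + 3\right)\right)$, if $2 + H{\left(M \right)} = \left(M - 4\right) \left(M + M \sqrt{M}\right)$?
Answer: $-616 - 42 \sqrt{3} \approx -688.75$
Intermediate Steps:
$F{\left(r,W \right)} = 2 + W + r$
$H{\left(M \right)} = -2 + \left(-4 + M\right) \left(M + M^{\frac{3}{2}}\right)$ ($H{\left(M \right)} = -2 + \left(M - 4\right) \left(M + M \sqrt{M}\right) = -2 + \left(-4 + M\right) \left(M + M^{\frac{3}{2}}\right)$)
$F{\left(6,6 \right)} \left(-42 + \left(H{\left(3 \right)} + 3\right)\right) = \left(2 + 6 + 6\right) \left(-42 + \left(\left(-2 + 3^{2} + 3^{\frac{5}{2}} - 12 - 4 \cdot 3^{\frac{3}{2}}\right) + 3\right)\right) = 14 \left(-42 - \left(2 - 9 \sqrt{3} + 4 \cdot 3 \sqrt{3}\right)\right) = 14 \left(-42 + \left(\left(-2 + 9 + 9 \sqrt{3} - 12 - 12 \sqrt{3}\right) + 3\right)\right) = 14 \left(-42 + \left(\left(-5 - 3 \sqrt{3}\right) + 3\right)\right) = 14 \left(-42 - \left(2 + 3 \sqrt{3}\right)\right) = 14 \left(-44 - 3 \sqrt{3}\right) = -616 - 42 \sqrt{3}$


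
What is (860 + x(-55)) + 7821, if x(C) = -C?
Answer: 8736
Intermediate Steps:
(860 + x(-55)) + 7821 = (860 - 1*(-55)) + 7821 = (860 + 55) + 7821 = 915 + 7821 = 8736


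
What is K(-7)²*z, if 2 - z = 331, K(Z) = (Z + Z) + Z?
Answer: -145089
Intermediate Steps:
K(Z) = 3*Z (K(Z) = 2*Z + Z = 3*Z)
z = -329 (z = 2 - 1*331 = 2 - 331 = -329)
K(-7)²*z = (3*(-7))²*(-329) = (-21)²*(-329) = 441*(-329) = -145089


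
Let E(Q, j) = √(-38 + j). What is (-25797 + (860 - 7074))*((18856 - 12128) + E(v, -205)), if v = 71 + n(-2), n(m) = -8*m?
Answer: -215370008 - 288099*I*√3 ≈ -2.1537e+8 - 4.99e+5*I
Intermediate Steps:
v = 87 (v = 71 - 8*(-2) = 71 + 16 = 87)
(-25797 + (860 - 7074))*((18856 - 12128) + E(v, -205)) = (-25797 + (860 - 7074))*((18856 - 12128) + √(-38 - 205)) = (-25797 - 6214)*(6728 + √(-243)) = -32011*(6728 + 9*I*√3) = -215370008 - 288099*I*√3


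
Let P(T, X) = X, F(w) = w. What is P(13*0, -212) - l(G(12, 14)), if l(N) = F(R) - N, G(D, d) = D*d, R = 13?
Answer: -57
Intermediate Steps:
l(N) = 13 - N
P(13*0, -212) - l(G(12, 14)) = -212 - (13 - 12*14) = -212 - (13 - 1*168) = -212 - (13 - 168) = -212 - 1*(-155) = -212 + 155 = -57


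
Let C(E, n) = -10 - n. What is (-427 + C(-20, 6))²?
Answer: 196249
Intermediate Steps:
(-427 + C(-20, 6))² = (-427 + (-10 - 1*6))² = (-427 + (-10 - 6))² = (-427 - 16)² = (-443)² = 196249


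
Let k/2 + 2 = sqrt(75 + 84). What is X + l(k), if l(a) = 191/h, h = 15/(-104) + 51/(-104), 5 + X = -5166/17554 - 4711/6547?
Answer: -582126661327/1896279627 ≈ -306.98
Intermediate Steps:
X = -345574443/57463019 (X = -5 + (-5166/17554 - 4711/6547) = -5 + (-5166*1/17554 - 4711*1/6547) = -5 + (-2583/8777 - 4711/6547) = -5 - 58259348/57463019 = -345574443/57463019 ≈ -6.0139)
h = -33/52 (h = 15*(-1/104) + 51*(-1/104) = -15/104 - 51/104 = -33/52 ≈ -0.63461)
k = -4 + 2*sqrt(159) (k = -4 + 2*sqrt(75 + 84) = -4 + 2*sqrt(159) ≈ 21.219)
l(a) = -9932/33 (l(a) = 191/(-33/52) = 191*(-52/33) = -9932/33)
X + l(k) = -345574443/57463019 - 9932/33 = -582126661327/1896279627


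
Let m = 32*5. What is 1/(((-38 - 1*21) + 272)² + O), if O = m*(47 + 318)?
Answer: 1/103769 ≈ 9.6368e-6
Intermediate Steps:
m = 160
O = 58400 (O = 160*(47 + 318) = 160*365 = 58400)
1/(((-38 - 1*21) + 272)² + O) = 1/(((-38 - 1*21) + 272)² + 58400) = 1/(((-38 - 21) + 272)² + 58400) = 1/((-59 + 272)² + 58400) = 1/(213² + 58400) = 1/(45369 + 58400) = 1/103769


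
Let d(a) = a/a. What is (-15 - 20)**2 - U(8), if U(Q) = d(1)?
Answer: 1224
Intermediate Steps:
d(a) = 1
U(Q) = 1
(-15 - 20)**2 - U(8) = (-15 - 20)**2 - 1*1 = (-35)**2 - 1 = 1225 - 1 = 1224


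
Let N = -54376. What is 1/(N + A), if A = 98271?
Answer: 1/43895 ≈ 2.2782e-5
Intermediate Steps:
1/(N + A) = 1/(-54376 + 98271) = 1/43895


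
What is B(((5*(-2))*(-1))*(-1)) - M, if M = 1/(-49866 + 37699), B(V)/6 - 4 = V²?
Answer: 7592209/12167 ≈ 624.00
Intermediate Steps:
B(V) = 24 + 6*V²
M = -1/12167 (M = 1/(-12167) = -1/12167 ≈ -8.2190e-5)
B(((5*(-2))*(-1))*(-1)) - M = (24 + 6*(((5*(-2))*(-1))*(-1))²) - 1*(-1/12167) = (24 + 6*(-10*(-1)*(-1))²) + 1/12167 = (24 + 6*(10*(-1))²) + 1/12167 = (24 + 6*(-10)²) + 1/12167 = (24 + 6*100) + 1/12167 = (24 + 600) + 1/12167 = 624 + 1/12167 = 7592209/12167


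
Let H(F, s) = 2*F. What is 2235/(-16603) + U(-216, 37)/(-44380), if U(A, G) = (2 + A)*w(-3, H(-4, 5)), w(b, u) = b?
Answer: -54924213/368420570 ≈ -0.14908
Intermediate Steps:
U(A, G) = -6 - 3*A (U(A, G) = (2 + A)*(-3) = -6 - 3*A)
2235/(-16603) + U(-216, 37)/(-44380) = 2235/(-16603) + (-6 - 3*(-216))/(-44380) = 2235*(-1/16603) + (-6 + 648)*(-1/44380) = -2235/16603 + 642*(-1/44380) = -2235/16603 - 321/22190 = -54924213/368420570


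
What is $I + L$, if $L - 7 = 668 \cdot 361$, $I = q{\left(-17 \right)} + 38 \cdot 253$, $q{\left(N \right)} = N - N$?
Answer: $250769$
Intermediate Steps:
$q{\left(N \right)} = 0$
$I = 9614$ ($I = 0 + 38 \cdot 253 = 0 + 9614 = 9614$)
$L = 241155$ ($L = 7 + 668 \cdot 361 = 7 + 241148 = 241155$)
$I + L = 9614 + 241155 = 250769$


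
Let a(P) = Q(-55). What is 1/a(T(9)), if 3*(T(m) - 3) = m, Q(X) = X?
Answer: -1/55 ≈ -0.018182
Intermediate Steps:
T(m) = 3 + m/3
a(P) = -55
1/a(T(9)) = 1/(-55) = -1/55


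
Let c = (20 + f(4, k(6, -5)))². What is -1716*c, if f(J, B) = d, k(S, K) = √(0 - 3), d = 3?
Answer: -907764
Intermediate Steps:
k(S, K) = I*√3 (k(S, K) = √(-3) = I*√3)
f(J, B) = 3
c = 529 (c = (20 + 3)² = 23² = 529)
-1716*c = -1716*529 = -907764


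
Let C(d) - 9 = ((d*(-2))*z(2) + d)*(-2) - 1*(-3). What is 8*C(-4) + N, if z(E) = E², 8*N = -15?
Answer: -2831/8 ≈ -353.88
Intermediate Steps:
N = -15/8 (N = (⅛)*(-15) = -15/8 ≈ -1.8750)
C(d) = 12 + 14*d (C(d) = 9 + (((d*(-2))*2² + d)*(-2) - 1*(-3)) = 9 + ((-2*d*4 + d)*(-2) + 3) = 9 + ((-8*d + d)*(-2) + 3) = 9 + (-7*d*(-2) + 3) = 9 + (14*d + 3) = 9 + (3 + 14*d) = 12 + 14*d)
8*C(-4) + N = 8*(12 + 14*(-4)) - 15/8 = 8*(12 - 56) - 15/8 = 8*(-44) - 15/8 = -352 - 15/8 = -2831/8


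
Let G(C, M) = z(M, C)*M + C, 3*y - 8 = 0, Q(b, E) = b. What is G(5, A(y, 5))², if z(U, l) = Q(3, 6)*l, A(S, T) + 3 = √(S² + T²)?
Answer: 2025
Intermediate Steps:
y = 8/3 (y = 8/3 + (⅓)*0 = 8/3 + 0 = 8/3 ≈ 2.6667)
A(S, T) = -3 + √(S² + T²)
z(U, l) = 3*l
G(C, M) = C + 3*C*M (G(C, M) = (3*C)*M + C = 3*C*M + C = C + 3*C*M)
G(5, A(y, 5))² = (5*(1 + 3*(-3 + √((8/3)² + 5²))))² = (5*(1 + 3*(-3 + √(64/9 + 25))))² = (5*(1 + 3*(-3 + √(289/9))))² = (5*(1 + 3*(-3 + 17/3)))² = (5*(1 + 3*(8/3)))² = (5*(1 + 8))² = (5*9)² = 45² = 2025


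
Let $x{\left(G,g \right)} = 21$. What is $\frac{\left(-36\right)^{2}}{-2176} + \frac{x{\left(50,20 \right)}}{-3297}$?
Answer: $- \frac{12853}{21352} \approx -0.60196$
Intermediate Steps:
$\frac{\left(-36\right)^{2}}{-2176} + \frac{x{\left(50,20 \right)}}{-3297} = \frac{\left(-36\right)^{2}}{-2176} + \frac{21}{-3297} = 1296 \left(- \frac{1}{2176}\right) + 21 \left(- \frac{1}{3297}\right) = - \frac{81}{136} - \frac{1}{157} = - \frac{12853}{21352}$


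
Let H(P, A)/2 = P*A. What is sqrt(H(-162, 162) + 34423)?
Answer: I*sqrt(18065) ≈ 134.41*I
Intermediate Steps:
H(P, A) = 2*A*P (H(P, A) = 2*(P*A) = 2*(A*P) = 2*A*P)
sqrt(H(-162, 162) + 34423) = sqrt(2*162*(-162) + 34423) = sqrt(-52488 + 34423) = sqrt(-18065) = I*sqrt(18065)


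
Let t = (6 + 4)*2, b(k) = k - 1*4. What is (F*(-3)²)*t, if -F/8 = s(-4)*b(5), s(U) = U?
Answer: 5760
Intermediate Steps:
b(k) = -4 + k (b(k) = k - 4 = -4 + k)
t = 20 (t = 10*2 = 20)
F = 32 (F = -(-32)*(-4 + 5) = -(-32) = -8*(-4) = 32)
(F*(-3)²)*t = (32*(-3)²)*20 = (32*9)*20 = 288*20 = 5760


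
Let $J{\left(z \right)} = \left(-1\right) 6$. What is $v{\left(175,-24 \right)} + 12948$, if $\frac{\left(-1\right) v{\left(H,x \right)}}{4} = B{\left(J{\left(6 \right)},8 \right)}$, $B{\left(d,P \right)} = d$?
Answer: $12972$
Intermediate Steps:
$J{\left(z \right)} = -6$
$v{\left(H,x \right)} = 24$ ($v{\left(H,x \right)} = \left(-4\right) \left(-6\right) = 24$)
$v{\left(175,-24 \right)} + 12948 = 24 + 12948 = 12972$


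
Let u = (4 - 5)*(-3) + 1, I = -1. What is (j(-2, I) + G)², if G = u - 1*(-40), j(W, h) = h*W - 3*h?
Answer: 2401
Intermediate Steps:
j(W, h) = -3*h + W*h (j(W, h) = W*h - 3*h = -3*h + W*h)
u = 4 (u = -1*(-3) + 1 = 3 + 1 = 4)
G = 44 (G = 4 - 1*(-40) = 4 + 40 = 44)
(j(-2, I) + G)² = (-(-3 - 2) + 44)² = (-1*(-5) + 44)² = (5 + 44)² = 49² = 2401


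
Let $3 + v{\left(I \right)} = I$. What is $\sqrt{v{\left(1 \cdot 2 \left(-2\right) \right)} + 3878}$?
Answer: $7 \sqrt{79} \approx 62.217$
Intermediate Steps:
$v{\left(I \right)} = -3 + I$
$\sqrt{v{\left(1 \cdot 2 \left(-2\right) \right)} + 3878} = \sqrt{\left(-3 + 1 \cdot 2 \left(-2\right)\right) + 3878} = \sqrt{\left(-3 + 2 \left(-2\right)\right) + 3878} = \sqrt{\left(-3 - 4\right) + 3878} = \sqrt{-7 + 3878} = \sqrt{3871} = 7 \sqrt{79}$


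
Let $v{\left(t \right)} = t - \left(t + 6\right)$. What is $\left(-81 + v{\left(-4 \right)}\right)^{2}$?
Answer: $7569$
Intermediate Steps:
$v{\left(t \right)} = -6$ ($v{\left(t \right)} = t - \left(6 + t\right) = -6$)
$\left(-81 + v{\left(-4 \right)}\right)^{2} = \left(-81 - 6\right)^{2} = \left(-87\right)^{2} = 7569$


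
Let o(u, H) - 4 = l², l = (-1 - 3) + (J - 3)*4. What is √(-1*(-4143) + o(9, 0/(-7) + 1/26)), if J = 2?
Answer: √4211 ≈ 64.892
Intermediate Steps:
l = -8 (l = (-1 - 3) + (2 - 3)*4 = -4 - 1*4 = -4 - 4 = -8)
o(u, H) = 68 (o(u, H) = 4 + (-8)² = 4 + 64 = 68)
√(-1*(-4143) + o(9, 0/(-7) + 1/26)) = √(-1*(-4143) + 68) = √(4143 + 68) = √4211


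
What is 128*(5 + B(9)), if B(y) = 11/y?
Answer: 7168/9 ≈ 796.44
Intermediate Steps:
128*(5 + B(9)) = 128*(5 + 11/9) = 128*(56/9) = 7168/9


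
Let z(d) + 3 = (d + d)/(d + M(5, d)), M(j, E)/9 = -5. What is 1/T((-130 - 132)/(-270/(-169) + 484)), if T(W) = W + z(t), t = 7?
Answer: -779627/3046753 ≈ -0.25589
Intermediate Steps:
M(j, E) = -45 (M(j, E) = 9*(-5) = -45)
z(d) = -3 + 2*d/(-45 + d) (z(d) = -3 + (d + d)/(d - 45) = -3 + (2*d)/(-45 + d) = -3 + 2*d/(-45 + d))
T(W) = -64/19 + W (T(W) = W + (135 - 1*7)/(-45 + 7) = W + (135 - 7)/(-38) = W - 1/38*128 = W - 64/19 = -64/19 + W)
1/T((-130 - 132)/(-270/(-169) + 484)) = 1/(-64/19 + (-130 - 132)/(-270/(-169) + 484)) = 1/(-64/19 - 262/(-270*(-1/169) + 484)) = 1/(-64/19 - 262/(270/169 + 484)) = 1/(-64/19 - 262/82066/169) = 1/(-64/19 - 262*169/82066) = 1/(-64/19 - 22139/41033) = 1/(-3046753/779627) = -779627/3046753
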